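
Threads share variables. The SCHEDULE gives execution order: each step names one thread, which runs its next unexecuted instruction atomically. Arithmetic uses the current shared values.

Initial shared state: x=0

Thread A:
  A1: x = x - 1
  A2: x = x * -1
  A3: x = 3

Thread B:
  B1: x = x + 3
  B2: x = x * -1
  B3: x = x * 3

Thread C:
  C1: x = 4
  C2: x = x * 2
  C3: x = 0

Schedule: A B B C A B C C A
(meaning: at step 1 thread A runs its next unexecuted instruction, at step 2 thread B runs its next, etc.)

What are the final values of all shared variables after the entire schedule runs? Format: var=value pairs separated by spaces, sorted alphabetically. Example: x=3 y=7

Answer: x=3

Derivation:
Step 1: thread A executes A1 (x = x - 1). Shared: x=-1. PCs: A@1 B@0 C@0
Step 2: thread B executes B1 (x = x + 3). Shared: x=2. PCs: A@1 B@1 C@0
Step 3: thread B executes B2 (x = x * -1). Shared: x=-2. PCs: A@1 B@2 C@0
Step 4: thread C executes C1 (x = 4). Shared: x=4. PCs: A@1 B@2 C@1
Step 5: thread A executes A2 (x = x * -1). Shared: x=-4. PCs: A@2 B@2 C@1
Step 6: thread B executes B3 (x = x * 3). Shared: x=-12. PCs: A@2 B@3 C@1
Step 7: thread C executes C2 (x = x * 2). Shared: x=-24. PCs: A@2 B@3 C@2
Step 8: thread C executes C3 (x = 0). Shared: x=0. PCs: A@2 B@3 C@3
Step 9: thread A executes A3 (x = 3). Shared: x=3. PCs: A@3 B@3 C@3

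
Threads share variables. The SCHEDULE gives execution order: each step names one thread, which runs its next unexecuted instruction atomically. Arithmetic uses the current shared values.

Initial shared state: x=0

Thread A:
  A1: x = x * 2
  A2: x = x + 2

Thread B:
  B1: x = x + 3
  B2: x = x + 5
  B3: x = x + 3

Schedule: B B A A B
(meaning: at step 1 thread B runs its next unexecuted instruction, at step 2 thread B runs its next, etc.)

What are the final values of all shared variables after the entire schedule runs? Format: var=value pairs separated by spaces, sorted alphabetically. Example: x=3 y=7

Step 1: thread B executes B1 (x = x + 3). Shared: x=3. PCs: A@0 B@1
Step 2: thread B executes B2 (x = x + 5). Shared: x=8. PCs: A@0 B@2
Step 3: thread A executes A1 (x = x * 2). Shared: x=16. PCs: A@1 B@2
Step 4: thread A executes A2 (x = x + 2). Shared: x=18. PCs: A@2 B@2
Step 5: thread B executes B3 (x = x + 3). Shared: x=21. PCs: A@2 B@3

Answer: x=21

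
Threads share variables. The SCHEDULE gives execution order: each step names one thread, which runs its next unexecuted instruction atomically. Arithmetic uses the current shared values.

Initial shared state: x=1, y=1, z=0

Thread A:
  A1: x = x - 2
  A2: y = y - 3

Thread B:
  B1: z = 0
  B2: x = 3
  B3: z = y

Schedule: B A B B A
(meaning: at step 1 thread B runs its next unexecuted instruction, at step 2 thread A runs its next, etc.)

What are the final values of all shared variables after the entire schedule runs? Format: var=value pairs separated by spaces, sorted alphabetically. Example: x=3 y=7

Step 1: thread B executes B1 (z = 0). Shared: x=1 y=1 z=0. PCs: A@0 B@1
Step 2: thread A executes A1 (x = x - 2). Shared: x=-1 y=1 z=0. PCs: A@1 B@1
Step 3: thread B executes B2 (x = 3). Shared: x=3 y=1 z=0. PCs: A@1 B@2
Step 4: thread B executes B3 (z = y). Shared: x=3 y=1 z=1. PCs: A@1 B@3
Step 5: thread A executes A2 (y = y - 3). Shared: x=3 y=-2 z=1. PCs: A@2 B@3

Answer: x=3 y=-2 z=1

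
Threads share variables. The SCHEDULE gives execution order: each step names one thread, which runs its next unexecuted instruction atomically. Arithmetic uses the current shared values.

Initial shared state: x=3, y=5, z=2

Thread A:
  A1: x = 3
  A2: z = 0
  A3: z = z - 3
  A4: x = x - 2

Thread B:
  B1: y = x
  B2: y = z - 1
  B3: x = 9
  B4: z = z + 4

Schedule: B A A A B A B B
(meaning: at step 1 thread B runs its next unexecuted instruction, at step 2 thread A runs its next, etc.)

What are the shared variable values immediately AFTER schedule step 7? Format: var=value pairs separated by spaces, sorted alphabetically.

Answer: x=9 y=-4 z=-3

Derivation:
Step 1: thread B executes B1 (y = x). Shared: x=3 y=3 z=2. PCs: A@0 B@1
Step 2: thread A executes A1 (x = 3). Shared: x=3 y=3 z=2. PCs: A@1 B@1
Step 3: thread A executes A2 (z = 0). Shared: x=3 y=3 z=0. PCs: A@2 B@1
Step 4: thread A executes A3 (z = z - 3). Shared: x=3 y=3 z=-3. PCs: A@3 B@1
Step 5: thread B executes B2 (y = z - 1). Shared: x=3 y=-4 z=-3. PCs: A@3 B@2
Step 6: thread A executes A4 (x = x - 2). Shared: x=1 y=-4 z=-3. PCs: A@4 B@2
Step 7: thread B executes B3 (x = 9). Shared: x=9 y=-4 z=-3. PCs: A@4 B@3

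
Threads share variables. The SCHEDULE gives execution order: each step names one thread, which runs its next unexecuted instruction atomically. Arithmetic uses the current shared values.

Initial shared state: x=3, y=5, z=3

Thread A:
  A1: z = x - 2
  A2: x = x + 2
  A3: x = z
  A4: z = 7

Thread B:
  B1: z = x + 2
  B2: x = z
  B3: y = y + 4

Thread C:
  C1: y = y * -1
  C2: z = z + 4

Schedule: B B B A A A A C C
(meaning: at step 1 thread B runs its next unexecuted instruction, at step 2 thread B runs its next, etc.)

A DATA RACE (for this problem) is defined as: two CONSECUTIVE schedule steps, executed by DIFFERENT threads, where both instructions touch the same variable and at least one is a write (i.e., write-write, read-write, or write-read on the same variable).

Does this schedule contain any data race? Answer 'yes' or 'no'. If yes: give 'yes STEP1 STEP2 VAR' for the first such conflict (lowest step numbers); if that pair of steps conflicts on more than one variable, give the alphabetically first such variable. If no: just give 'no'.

Answer: no

Derivation:
Steps 1,2: same thread (B). No race.
Steps 2,3: same thread (B). No race.
Steps 3,4: B(r=y,w=y) vs A(r=x,w=z). No conflict.
Steps 4,5: same thread (A). No race.
Steps 5,6: same thread (A). No race.
Steps 6,7: same thread (A). No race.
Steps 7,8: A(r=-,w=z) vs C(r=y,w=y). No conflict.
Steps 8,9: same thread (C). No race.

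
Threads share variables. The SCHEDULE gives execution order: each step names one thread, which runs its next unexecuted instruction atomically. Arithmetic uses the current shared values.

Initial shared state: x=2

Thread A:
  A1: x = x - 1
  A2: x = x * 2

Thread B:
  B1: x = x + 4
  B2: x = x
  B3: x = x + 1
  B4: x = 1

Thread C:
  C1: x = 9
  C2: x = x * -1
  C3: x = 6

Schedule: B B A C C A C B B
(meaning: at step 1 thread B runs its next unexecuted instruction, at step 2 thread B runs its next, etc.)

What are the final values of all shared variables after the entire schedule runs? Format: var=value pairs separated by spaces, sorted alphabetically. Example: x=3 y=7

Answer: x=1

Derivation:
Step 1: thread B executes B1 (x = x + 4). Shared: x=6. PCs: A@0 B@1 C@0
Step 2: thread B executes B2 (x = x). Shared: x=6. PCs: A@0 B@2 C@0
Step 3: thread A executes A1 (x = x - 1). Shared: x=5. PCs: A@1 B@2 C@0
Step 4: thread C executes C1 (x = 9). Shared: x=9. PCs: A@1 B@2 C@1
Step 5: thread C executes C2 (x = x * -1). Shared: x=-9. PCs: A@1 B@2 C@2
Step 6: thread A executes A2 (x = x * 2). Shared: x=-18. PCs: A@2 B@2 C@2
Step 7: thread C executes C3 (x = 6). Shared: x=6. PCs: A@2 B@2 C@3
Step 8: thread B executes B3 (x = x + 1). Shared: x=7. PCs: A@2 B@3 C@3
Step 9: thread B executes B4 (x = 1). Shared: x=1. PCs: A@2 B@4 C@3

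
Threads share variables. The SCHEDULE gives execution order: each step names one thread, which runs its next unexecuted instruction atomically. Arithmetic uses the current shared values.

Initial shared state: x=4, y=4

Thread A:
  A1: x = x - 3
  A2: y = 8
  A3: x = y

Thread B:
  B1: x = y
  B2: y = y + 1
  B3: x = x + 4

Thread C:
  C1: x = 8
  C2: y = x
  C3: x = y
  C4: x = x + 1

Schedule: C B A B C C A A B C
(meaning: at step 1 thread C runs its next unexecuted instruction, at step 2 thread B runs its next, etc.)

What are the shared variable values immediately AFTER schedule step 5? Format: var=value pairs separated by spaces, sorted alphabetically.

Step 1: thread C executes C1 (x = 8). Shared: x=8 y=4. PCs: A@0 B@0 C@1
Step 2: thread B executes B1 (x = y). Shared: x=4 y=4. PCs: A@0 B@1 C@1
Step 3: thread A executes A1 (x = x - 3). Shared: x=1 y=4. PCs: A@1 B@1 C@1
Step 4: thread B executes B2 (y = y + 1). Shared: x=1 y=5. PCs: A@1 B@2 C@1
Step 5: thread C executes C2 (y = x). Shared: x=1 y=1. PCs: A@1 B@2 C@2

Answer: x=1 y=1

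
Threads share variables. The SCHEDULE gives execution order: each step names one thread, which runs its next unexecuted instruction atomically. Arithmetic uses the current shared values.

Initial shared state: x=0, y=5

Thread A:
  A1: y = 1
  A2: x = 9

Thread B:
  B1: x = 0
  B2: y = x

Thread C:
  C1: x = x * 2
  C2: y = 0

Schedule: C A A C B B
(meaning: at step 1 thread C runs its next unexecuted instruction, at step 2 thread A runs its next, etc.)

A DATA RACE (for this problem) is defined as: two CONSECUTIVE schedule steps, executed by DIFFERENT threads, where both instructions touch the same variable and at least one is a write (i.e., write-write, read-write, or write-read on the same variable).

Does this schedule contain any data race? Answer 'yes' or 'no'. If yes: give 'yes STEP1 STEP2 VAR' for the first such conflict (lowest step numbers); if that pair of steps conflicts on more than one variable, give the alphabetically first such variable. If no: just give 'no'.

Steps 1,2: C(r=x,w=x) vs A(r=-,w=y). No conflict.
Steps 2,3: same thread (A). No race.
Steps 3,4: A(r=-,w=x) vs C(r=-,w=y). No conflict.
Steps 4,5: C(r=-,w=y) vs B(r=-,w=x). No conflict.
Steps 5,6: same thread (B). No race.

Answer: no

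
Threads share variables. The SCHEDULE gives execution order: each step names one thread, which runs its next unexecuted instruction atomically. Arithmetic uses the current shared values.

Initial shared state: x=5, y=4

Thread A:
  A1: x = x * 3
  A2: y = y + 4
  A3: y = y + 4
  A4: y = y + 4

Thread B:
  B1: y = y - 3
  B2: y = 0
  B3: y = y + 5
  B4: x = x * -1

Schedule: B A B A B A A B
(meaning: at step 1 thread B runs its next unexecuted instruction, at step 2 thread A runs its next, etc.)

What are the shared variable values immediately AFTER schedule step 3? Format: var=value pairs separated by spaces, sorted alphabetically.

Answer: x=15 y=0

Derivation:
Step 1: thread B executes B1 (y = y - 3). Shared: x=5 y=1. PCs: A@0 B@1
Step 2: thread A executes A1 (x = x * 3). Shared: x=15 y=1. PCs: A@1 B@1
Step 3: thread B executes B2 (y = 0). Shared: x=15 y=0. PCs: A@1 B@2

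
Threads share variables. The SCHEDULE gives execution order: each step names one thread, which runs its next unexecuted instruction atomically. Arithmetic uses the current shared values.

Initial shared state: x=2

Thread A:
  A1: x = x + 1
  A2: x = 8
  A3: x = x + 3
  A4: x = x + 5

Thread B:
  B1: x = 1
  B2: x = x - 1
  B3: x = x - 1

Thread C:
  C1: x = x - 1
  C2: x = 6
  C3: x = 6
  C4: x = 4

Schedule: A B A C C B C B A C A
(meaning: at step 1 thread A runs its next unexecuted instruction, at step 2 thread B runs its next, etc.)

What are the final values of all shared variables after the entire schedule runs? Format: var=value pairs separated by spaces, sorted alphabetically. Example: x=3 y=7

Answer: x=9

Derivation:
Step 1: thread A executes A1 (x = x + 1). Shared: x=3. PCs: A@1 B@0 C@0
Step 2: thread B executes B1 (x = 1). Shared: x=1. PCs: A@1 B@1 C@0
Step 3: thread A executes A2 (x = 8). Shared: x=8. PCs: A@2 B@1 C@0
Step 4: thread C executes C1 (x = x - 1). Shared: x=7. PCs: A@2 B@1 C@1
Step 5: thread C executes C2 (x = 6). Shared: x=6. PCs: A@2 B@1 C@2
Step 6: thread B executes B2 (x = x - 1). Shared: x=5. PCs: A@2 B@2 C@2
Step 7: thread C executes C3 (x = 6). Shared: x=6. PCs: A@2 B@2 C@3
Step 8: thread B executes B3 (x = x - 1). Shared: x=5. PCs: A@2 B@3 C@3
Step 9: thread A executes A3 (x = x + 3). Shared: x=8. PCs: A@3 B@3 C@3
Step 10: thread C executes C4 (x = 4). Shared: x=4. PCs: A@3 B@3 C@4
Step 11: thread A executes A4 (x = x + 5). Shared: x=9. PCs: A@4 B@3 C@4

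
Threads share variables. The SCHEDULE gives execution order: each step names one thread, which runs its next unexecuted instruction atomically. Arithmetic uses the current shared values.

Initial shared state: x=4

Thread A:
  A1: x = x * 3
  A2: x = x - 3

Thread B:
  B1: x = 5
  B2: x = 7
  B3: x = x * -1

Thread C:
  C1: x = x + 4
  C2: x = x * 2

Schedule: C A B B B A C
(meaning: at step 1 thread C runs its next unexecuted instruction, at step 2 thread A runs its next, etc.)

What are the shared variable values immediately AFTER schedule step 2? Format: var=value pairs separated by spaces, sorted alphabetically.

Answer: x=24

Derivation:
Step 1: thread C executes C1 (x = x + 4). Shared: x=8. PCs: A@0 B@0 C@1
Step 2: thread A executes A1 (x = x * 3). Shared: x=24. PCs: A@1 B@0 C@1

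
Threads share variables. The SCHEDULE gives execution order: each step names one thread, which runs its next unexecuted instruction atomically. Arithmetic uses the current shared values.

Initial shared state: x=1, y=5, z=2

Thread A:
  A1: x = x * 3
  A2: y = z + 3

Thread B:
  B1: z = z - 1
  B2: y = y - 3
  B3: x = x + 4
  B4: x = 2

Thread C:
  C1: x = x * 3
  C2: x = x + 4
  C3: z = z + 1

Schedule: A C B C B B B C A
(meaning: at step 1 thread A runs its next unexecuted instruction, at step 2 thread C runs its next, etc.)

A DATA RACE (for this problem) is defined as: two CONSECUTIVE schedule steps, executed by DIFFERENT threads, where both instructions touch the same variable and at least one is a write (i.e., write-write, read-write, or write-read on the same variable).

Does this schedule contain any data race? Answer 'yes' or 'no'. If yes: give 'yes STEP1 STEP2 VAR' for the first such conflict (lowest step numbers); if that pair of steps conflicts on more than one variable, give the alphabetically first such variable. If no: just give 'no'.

Steps 1,2: A(x = x * 3) vs C(x = x * 3). RACE on x (W-W).
Steps 2,3: C(r=x,w=x) vs B(r=z,w=z). No conflict.
Steps 3,4: B(r=z,w=z) vs C(r=x,w=x). No conflict.
Steps 4,5: C(r=x,w=x) vs B(r=y,w=y). No conflict.
Steps 5,6: same thread (B). No race.
Steps 6,7: same thread (B). No race.
Steps 7,8: B(r=-,w=x) vs C(r=z,w=z). No conflict.
Steps 8,9: C(z = z + 1) vs A(y = z + 3). RACE on z (W-R).
First conflict at steps 1,2.

Answer: yes 1 2 x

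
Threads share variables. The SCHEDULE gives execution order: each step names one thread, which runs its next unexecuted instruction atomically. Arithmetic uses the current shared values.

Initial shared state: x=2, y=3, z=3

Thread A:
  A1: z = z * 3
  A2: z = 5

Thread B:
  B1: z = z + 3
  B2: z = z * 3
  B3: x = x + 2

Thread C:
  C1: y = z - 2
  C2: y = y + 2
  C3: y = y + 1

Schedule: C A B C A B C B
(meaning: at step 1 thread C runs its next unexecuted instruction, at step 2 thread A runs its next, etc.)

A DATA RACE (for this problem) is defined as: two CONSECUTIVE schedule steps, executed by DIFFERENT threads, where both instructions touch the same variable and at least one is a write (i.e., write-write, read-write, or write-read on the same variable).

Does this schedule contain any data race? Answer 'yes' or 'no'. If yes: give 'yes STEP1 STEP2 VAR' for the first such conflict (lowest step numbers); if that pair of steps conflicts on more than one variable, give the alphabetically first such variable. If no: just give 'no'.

Answer: yes 1 2 z

Derivation:
Steps 1,2: C(y = z - 2) vs A(z = z * 3). RACE on z (R-W).
Steps 2,3: A(z = z * 3) vs B(z = z + 3). RACE on z (W-W).
Steps 3,4: B(r=z,w=z) vs C(r=y,w=y). No conflict.
Steps 4,5: C(r=y,w=y) vs A(r=-,w=z). No conflict.
Steps 5,6: A(z = 5) vs B(z = z * 3). RACE on z (W-W).
Steps 6,7: B(r=z,w=z) vs C(r=y,w=y). No conflict.
Steps 7,8: C(r=y,w=y) vs B(r=x,w=x). No conflict.
First conflict at steps 1,2.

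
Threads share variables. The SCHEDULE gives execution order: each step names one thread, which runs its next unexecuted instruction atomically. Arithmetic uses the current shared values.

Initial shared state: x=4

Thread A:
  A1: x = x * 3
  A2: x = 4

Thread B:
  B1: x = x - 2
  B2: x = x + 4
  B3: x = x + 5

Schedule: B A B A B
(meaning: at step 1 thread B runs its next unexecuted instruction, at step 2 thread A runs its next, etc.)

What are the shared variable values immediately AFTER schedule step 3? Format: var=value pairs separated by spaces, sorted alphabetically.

Answer: x=10

Derivation:
Step 1: thread B executes B1 (x = x - 2). Shared: x=2. PCs: A@0 B@1
Step 2: thread A executes A1 (x = x * 3). Shared: x=6. PCs: A@1 B@1
Step 3: thread B executes B2 (x = x + 4). Shared: x=10. PCs: A@1 B@2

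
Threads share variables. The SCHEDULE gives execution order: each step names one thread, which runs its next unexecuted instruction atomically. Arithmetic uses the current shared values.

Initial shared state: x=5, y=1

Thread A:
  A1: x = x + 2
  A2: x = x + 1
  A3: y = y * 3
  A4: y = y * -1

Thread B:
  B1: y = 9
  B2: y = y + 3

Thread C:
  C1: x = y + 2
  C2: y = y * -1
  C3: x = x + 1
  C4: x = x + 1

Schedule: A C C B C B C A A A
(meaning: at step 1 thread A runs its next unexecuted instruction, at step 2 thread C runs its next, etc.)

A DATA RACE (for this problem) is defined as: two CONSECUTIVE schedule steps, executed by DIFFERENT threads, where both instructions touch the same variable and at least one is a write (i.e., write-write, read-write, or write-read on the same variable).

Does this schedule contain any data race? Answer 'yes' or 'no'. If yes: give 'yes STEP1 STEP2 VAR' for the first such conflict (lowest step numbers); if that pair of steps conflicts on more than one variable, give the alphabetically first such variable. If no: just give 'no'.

Steps 1,2: A(x = x + 2) vs C(x = y + 2). RACE on x (W-W).
Steps 2,3: same thread (C). No race.
Steps 3,4: C(y = y * -1) vs B(y = 9). RACE on y (W-W).
Steps 4,5: B(r=-,w=y) vs C(r=x,w=x). No conflict.
Steps 5,6: C(r=x,w=x) vs B(r=y,w=y). No conflict.
Steps 6,7: B(r=y,w=y) vs C(r=x,w=x). No conflict.
Steps 7,8: C(x = x + 1) vs A(x = x + 1). RACE on x (W-W).
Steps 8,9: same thread (A). No race.
Steps 9,10: same thread (A). No race.
First conflict at steps 1,2.

Answer: yes 1 2 x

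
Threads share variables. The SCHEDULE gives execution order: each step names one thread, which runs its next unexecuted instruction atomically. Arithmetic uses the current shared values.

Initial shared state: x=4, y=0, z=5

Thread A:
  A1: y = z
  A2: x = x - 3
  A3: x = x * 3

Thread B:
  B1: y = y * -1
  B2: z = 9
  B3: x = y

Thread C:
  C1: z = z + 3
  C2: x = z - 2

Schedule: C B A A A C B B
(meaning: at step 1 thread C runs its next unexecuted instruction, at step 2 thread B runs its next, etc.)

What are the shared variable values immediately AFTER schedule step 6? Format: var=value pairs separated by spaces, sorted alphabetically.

Answer: x=6 y=8 z=8

Derivation:
Step 1: thread C executes C1 (z = z + 3). Shared: x=4 y=0 z=8. PCs: A@0 B@0 C@1
Step 2: thread B executes B1 (y = y * -1). Shared: x=4 y=0 z=8. PCs: A@0 B@1 C@1
Step 3: thread A executes A1 (y = z). Shared: x=4 y=8 z=8. PCs: A@1 B@1 C@1
Step 4: thread A executes A2 (x = x - 3). Shared: x=1 y=8 z=8. PCs: A@2 B@1 C@1
Step 5: thread A executes A3 (x = x * 3). Shared: x=3 y=8 z=8. PCs: A@3 B@1 C@1
Step 6: thread C executes C2 (x = z - 2). Shared: x=6 y=8 z=8. PCs: A@3 B@1 C@2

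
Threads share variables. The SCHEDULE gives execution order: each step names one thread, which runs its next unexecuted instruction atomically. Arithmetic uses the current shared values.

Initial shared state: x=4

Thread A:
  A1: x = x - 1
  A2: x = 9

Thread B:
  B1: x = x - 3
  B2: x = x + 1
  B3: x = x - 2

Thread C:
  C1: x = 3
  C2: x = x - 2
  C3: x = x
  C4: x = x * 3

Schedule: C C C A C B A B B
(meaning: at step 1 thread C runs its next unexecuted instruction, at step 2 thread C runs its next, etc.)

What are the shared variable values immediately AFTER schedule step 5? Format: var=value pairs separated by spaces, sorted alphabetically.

Step 1: thread C executes C1 (x = 3). Shared: x=3. PCs: A@0 B@0 C@1
Step 2: thread C executes C2 (x = x - 2). Shared: x=1. PCs: A@0 B@0 C@2
Step 3: thread C executes C3 (x = x). Shared: x=1. PCs: A@0 B@0 C@3
Step 4: thread A executes A1 (x = x - 1). Shared: x=0. PCs: A@1 B@0 C@3
Step 5: thread C executes C4 (x = x * 3). Shared: x=0. PCs: A@1 B@0 C@4

Answer: x=0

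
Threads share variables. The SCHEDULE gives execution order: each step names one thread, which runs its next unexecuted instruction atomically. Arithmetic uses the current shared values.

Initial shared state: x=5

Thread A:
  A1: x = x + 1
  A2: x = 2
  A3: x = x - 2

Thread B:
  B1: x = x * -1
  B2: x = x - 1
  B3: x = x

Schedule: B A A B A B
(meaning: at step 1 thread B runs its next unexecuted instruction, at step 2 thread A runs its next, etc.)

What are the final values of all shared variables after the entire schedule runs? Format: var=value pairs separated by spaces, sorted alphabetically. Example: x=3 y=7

Answer: x=-1

Derivation:
Step 1: thread B executes B1 (x = x * -1). Shared: x=-5. PCs: A@0 B@1
Step 2: thread A executes A1 (x = x + 1). Shared: x=-4. PCs: A@1 B@1
Step 3: thread A executes A2 (x = 2). Shared: x=2. PCs: A@2 B@1
Step 4: thread B executes B2 (x = x - 1). Shared: x=1. PCs: A@2 B@2
Step 5: thread A executes A3 (x = x - 2). Shared: x=-1. PCs: A@3 B@2
Step 6: thread B executes B3 (x = x). Shared: x=-1. PCs: A@3 B@3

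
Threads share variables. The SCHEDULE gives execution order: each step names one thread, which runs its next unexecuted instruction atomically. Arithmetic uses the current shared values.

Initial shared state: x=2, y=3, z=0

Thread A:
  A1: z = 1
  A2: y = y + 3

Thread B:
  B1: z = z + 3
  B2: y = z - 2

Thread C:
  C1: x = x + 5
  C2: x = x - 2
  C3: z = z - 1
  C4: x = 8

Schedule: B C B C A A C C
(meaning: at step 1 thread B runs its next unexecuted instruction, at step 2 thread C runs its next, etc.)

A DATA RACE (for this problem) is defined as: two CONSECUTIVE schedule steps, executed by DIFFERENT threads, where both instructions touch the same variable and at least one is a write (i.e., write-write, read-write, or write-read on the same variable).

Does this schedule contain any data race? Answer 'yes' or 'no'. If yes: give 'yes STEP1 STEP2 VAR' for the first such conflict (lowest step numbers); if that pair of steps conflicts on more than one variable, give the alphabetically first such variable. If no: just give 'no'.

Steps 1,2: B(r=z,w=z) vs C(r=x,w=x). No conflict.
Steps 2,3: C(r=x,w=x) vs B(r=z,w=y). No conflict.
Steps 3,4: B(r=z,w=y) vs C(r=x,w=x). No conflict.
Steps 4,5: C(r=x,w=x) vs A(r=-,w=z). No conflict.
Steps 5,6: same thread (A). No race.
Steps 6,7: A(r=y,w=y) vs C(r=z,w=z). No conflict.
Steps 7,8: same thread (C). No race.

Answer: no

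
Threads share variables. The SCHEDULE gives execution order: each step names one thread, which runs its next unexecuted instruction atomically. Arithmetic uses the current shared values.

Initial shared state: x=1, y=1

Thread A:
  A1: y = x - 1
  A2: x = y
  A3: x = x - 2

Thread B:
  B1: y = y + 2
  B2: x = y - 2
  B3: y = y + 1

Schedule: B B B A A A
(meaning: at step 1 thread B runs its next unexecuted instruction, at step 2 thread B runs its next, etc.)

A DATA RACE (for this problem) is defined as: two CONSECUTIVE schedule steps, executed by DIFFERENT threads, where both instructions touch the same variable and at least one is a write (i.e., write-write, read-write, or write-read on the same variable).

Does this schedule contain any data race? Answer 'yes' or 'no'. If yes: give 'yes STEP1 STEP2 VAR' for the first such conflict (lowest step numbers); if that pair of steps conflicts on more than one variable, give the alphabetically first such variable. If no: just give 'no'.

Answer: yes 3 4 y

Derivation:
Steps 1,2: same thread (B). No race.
Steps 2,3: same thread (B). No race.
Steps 3,4: B(y = y + 1) vs A(y = x - 1). RACE on y (W-W).
Steps 4,5: same thread (A). No race.
Steps 5,6: same thread (A). No race.
First conflict at steps 3,4.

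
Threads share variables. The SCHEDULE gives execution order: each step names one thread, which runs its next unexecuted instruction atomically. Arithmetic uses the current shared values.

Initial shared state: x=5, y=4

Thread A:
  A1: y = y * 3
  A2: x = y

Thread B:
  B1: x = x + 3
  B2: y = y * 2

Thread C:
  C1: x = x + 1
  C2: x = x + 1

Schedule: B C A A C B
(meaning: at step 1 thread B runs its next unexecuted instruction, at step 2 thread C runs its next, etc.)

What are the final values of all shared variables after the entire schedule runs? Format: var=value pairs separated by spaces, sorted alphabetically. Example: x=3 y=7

Step 1: thread B executes B1 (x = x + 3). Shared: x=8 y=4. PCs: A@0 B@1 C@0
Step 2: thread C executes C1 (x = x + 1). Shared: x=9 y=4. PCs: A@0 B@1 C@1
Step 3: thread A executes A1 (y = y * 3). Shared: x=9 y=12. PCs: A@1 B@1 C@1
Step 4: thread A executes A2 (x = y). Shared: x=12 y=12. PCs: A@2 B@1 C@1
Step 5: thread C executes C2 (x = x + 1). Shared: x=13 y=12. PCs: A@2 B@1 C@2
Step 6: thread B executes B2 (y = y * 2). Shared: x=13 y=24. PCs: A@2 B@2 C@2

Answer: x=13 y=24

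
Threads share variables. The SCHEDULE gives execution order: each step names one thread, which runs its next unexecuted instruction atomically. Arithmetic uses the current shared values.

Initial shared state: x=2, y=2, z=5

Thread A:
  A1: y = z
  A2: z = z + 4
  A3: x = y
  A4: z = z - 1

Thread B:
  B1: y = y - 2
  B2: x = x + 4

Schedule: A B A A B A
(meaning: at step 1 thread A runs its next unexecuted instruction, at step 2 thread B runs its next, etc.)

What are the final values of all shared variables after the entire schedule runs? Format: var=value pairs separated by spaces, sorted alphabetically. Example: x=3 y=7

Step 1: thread A executes A1 (y = z). Shared: x=2 y=5 z=5. PCs: A@1 B@0
Step 2: thread B executes B1 (y = y - 2). Shared: x=2 y=3 z=5. PCs: A@1 B@1
Step 3: thread A executes A2 (z = z + 4). Shared: x=2 y=3 z=9. PCs: A@2 B@1
Step 4: thread A executes A3 (x = y). Shared: x=3 y=3 z=9. PCs: A@3 B@1
Step 5: thread B executes B2 (x = x + 4). Shared: x=7 y=3 z=9. PCs: A@3 B@2
Step 6: thread A executes A4 (z = z - 1). Shared: x=7 y=3 z=8. PCs: A@4 B@2

Answer: x=7 y=3 z=8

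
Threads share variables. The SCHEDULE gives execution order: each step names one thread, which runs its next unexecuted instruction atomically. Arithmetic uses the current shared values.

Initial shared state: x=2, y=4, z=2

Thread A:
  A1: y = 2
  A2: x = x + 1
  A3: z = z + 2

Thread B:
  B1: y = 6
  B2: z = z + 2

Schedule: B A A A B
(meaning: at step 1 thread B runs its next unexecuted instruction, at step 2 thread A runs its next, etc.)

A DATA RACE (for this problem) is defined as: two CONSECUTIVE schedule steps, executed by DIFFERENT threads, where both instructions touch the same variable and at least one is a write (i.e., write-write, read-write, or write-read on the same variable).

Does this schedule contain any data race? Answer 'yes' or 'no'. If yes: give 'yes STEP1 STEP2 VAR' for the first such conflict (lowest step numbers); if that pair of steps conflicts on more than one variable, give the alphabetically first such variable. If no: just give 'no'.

Answer: yes 1 2 y

Derivation:
Steps 1,2: B(y = 6) vs A(y = 2). RACE on y (W-W).
Steps 2,3: same thread (A). No race.
Steps 3,4: same thread (A). No race.
Steps 4,5: A(z = z + 2) vs B(z = z + 2). RACE on z (W-W).
First conflict at steps 1,2.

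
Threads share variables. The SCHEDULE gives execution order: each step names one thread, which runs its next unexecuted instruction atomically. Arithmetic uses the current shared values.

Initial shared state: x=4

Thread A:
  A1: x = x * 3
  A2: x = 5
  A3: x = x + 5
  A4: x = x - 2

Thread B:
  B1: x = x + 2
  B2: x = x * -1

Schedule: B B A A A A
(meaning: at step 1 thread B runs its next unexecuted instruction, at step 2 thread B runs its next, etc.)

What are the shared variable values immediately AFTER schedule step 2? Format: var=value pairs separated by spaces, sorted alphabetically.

Answer: x=-6

Derivation:
Step 1: thread B executes B1 (x = x + 2). Shared: x=6. PCs: A@0 B@1
Step 2: thread B executes B2 (x = x * -1). Shared: x=-6. PCs: A@0 B@2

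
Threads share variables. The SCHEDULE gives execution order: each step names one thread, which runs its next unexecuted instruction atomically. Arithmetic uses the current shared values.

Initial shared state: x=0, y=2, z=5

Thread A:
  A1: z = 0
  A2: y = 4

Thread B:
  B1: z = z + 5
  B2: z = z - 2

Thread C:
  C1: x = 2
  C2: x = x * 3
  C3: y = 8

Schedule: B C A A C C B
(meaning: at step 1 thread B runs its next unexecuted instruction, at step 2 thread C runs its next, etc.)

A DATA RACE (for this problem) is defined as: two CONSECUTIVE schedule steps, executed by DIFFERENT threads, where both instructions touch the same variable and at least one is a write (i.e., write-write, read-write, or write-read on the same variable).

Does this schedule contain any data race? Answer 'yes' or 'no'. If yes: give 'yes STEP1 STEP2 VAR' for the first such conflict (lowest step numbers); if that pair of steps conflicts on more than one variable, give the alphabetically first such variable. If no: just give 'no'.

Answer: no

Derivation:
Steps 1,2: B(r=z,w=z) vs C(r=-,w=x). No conflict.
Steps 2,3: C(r=-,w=x) vs A(r=-,w=z). No conflict.
Steps 3,4: same thread (A). No race.
Steps 4,5: A(r=-,w=y) vs C(r=x,w=x). No conflict.
Steps 5,6: same thread (C). No race.
Steps 6,7: C(r=-,w=y) vs B(r=z,w=z). No conflict.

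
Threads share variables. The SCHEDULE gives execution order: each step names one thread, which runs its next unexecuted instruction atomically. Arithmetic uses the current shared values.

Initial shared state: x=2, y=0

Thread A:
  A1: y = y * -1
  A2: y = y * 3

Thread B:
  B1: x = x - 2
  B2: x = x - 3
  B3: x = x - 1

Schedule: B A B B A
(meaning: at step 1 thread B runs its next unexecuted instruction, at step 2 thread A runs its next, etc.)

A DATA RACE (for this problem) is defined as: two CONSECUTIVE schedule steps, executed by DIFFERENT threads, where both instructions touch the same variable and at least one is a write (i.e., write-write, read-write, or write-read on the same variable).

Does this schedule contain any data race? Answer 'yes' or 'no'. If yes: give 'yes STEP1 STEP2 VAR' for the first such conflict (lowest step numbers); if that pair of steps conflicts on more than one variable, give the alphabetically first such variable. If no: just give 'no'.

Steps 1,2: B(r=x,w=x) vs A(r=y,w=y). No conflict.
Steps 2,3: A(r=y,w=y) vs B(r=x,w=x). No conflict.
Steps 3,4: same thread (B). No race.
Steps 4,5: B(r=x,w=x) vs A(r=y,w=y). No conflict.

Answer: no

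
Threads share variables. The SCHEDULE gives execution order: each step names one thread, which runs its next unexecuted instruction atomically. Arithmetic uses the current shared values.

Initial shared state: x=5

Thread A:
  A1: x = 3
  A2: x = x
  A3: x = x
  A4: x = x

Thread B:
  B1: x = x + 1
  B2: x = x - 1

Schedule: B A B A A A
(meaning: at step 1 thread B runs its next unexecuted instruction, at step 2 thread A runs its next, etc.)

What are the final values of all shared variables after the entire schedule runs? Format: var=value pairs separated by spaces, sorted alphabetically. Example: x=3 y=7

Answer: x=2

Derivation:
Step 1: thread B executes B1 (x = x + 1). Shared: x=6. PCs: A@0 B@1
Step 2: thread A executes A1 (x = 3). Shared: x=3. PCs: A@1 B@1
Step 3: thread B executes B2 (x = x - 1). Shared: x=2. PCs: A@1 B@2
Step 4: thread A executes A2 (x = x). Shared: x=2. PCs: A@2 B@2
Step 5: thread A executes A3 (x = x). Shared: x=2. PCs: A@3 B@2
Step 6: thread A executes A4 (x = x). Shared: x=2. PCs: A@4 B@2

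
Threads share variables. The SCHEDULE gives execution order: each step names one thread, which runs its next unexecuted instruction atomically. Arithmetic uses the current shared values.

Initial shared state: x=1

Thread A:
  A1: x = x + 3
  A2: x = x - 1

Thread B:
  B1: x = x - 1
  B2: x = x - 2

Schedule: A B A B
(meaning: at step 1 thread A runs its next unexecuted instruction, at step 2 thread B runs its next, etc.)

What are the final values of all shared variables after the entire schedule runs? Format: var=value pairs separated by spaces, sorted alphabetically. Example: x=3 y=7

Step 1: thread A executes A1 (x = x + 3). Shared: x=4. PCs: A@1 B@0
Step 2: thread B executes B1 (x = x - 1). Shared: x=3. PCs: A@1 B@1
Step 3: thread A executes A2 (x = x - 1). Shared: x=2. PCs: A@2 B@1
Step 4: thread B executes B2 (x = x - 2). Shared: x=0. PCs: A@2 B@2

Answer: x=0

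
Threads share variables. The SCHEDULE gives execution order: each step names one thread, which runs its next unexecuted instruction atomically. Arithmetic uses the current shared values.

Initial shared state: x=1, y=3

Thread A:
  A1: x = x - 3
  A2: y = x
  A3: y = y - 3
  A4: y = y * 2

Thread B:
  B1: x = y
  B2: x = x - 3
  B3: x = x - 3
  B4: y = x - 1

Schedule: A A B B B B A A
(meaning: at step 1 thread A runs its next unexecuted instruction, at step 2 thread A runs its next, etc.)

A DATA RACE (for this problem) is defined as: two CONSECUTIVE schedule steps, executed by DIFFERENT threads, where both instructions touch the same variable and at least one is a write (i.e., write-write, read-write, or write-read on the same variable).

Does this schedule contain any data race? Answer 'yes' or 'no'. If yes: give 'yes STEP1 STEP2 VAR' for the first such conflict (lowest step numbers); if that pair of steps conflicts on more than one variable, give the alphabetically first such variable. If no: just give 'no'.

Answer: yes 2 3 x

Derivation:
Steps 1,2: same thread (A). No race.
Steps 2,3: A(y = x) vs B(x = y). RACE on x (R-W), y (W-R). Multiple vars; alphabetically first is x.
Steps 3,4: same thread (B). No race.
Steps 4,5: same thread (B). No race.
Steps 5,6: same thread (B). No race.
Steps 6,7: B(y = x - 1) vs A(y = y - 3). RACE on y (W-W).
Steps 7,8: same thread (A). No race.
First conflict at steps 2,3.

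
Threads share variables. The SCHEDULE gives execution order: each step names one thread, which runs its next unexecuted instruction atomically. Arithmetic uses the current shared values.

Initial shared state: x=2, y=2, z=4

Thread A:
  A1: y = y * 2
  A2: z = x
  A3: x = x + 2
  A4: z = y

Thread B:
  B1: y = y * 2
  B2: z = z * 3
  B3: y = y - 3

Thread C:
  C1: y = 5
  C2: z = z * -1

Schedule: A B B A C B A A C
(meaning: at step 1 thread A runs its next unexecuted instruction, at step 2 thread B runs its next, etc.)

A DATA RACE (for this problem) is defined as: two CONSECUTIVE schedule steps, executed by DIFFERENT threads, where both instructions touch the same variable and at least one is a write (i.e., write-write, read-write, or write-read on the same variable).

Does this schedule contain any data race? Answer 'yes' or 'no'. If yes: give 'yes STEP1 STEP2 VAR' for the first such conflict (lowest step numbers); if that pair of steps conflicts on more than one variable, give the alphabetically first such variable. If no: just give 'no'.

Answer: yes 1 2 y

Derivation:
Steps 1,2: A(y = y * 2) vs B(y = y * 2). RACE on y (W-W).
Steps 2,3: same thread (B). No race.
Steps 3,4: B(z = z * 3) vs A(z = x). RACE on z (W-W).
Steps 4,5: A(r=x,w=z) vs C(r=-,w=y). No conflict.
Steps 5,6: C(y = 5) vs B(y = y - 3). RACE on y (W-W).
Steps 6,7: B(r=y,w=y) vs A(r=x,w=x). No conflict.
Steps 7,8: same thread (A). No race.
Steps 8,9: A(z = y) vs C(z = z * -1). RACE on z (W-W).
First conflict at steps 1,2.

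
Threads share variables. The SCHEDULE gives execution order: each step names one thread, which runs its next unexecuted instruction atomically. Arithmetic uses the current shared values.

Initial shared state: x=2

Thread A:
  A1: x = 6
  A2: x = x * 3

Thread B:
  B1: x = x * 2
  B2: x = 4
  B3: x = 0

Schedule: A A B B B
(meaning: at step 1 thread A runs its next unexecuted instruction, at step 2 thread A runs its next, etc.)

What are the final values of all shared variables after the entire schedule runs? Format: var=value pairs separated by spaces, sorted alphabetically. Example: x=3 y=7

Step 1: thread A executes A1 (x = 6). Shared: x=6. PCs: A@1 B@0
Step 2: thread A executes A2 (x = x * 3). Shared: x=18. PCs: A@2 B@0
Step 3: thread B executes B1 (x = x * 2). Shared: x=36. PCs: A@2 B@1
Step 4: thread B executes B2 (x = 4). Shared: x=4. PCs: A@2 B@2
Step 5: thread B executes B3 (x = 0). Shared: x=0. PCs: A@2 B@3

Answer: x=0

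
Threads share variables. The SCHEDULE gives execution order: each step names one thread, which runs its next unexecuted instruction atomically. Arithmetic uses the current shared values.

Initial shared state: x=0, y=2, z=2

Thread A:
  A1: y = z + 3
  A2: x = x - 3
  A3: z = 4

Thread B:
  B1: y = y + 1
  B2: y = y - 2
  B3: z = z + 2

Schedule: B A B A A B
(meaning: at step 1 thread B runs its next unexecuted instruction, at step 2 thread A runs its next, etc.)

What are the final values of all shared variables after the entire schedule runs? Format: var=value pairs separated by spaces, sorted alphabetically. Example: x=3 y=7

Step 1: thread B executes B1 (y = y + 1). Shared: x=0 y=3 z=2. PCs: A@0 B@1
Step 2: thread A executes A1 (y = z + 3). Shared: x=0 y=5 z=2. PCs: A@1 B@1
Step 3: thread B executes B2 (y = y - 2). Shared: x=0 y=3 z=2. PCs: A@1 B@2
Step 4: thread A executes A2 (x = x - 3). Shared: x=-3 y=3 z=2. PCs: A@2 B@2
Step 5: thread A executes A3 (z = 4). Shared: x=-3 y=3 z=4. PCs: A@3 B@2
Step 6: thread B executes B3 (z = z + 2). Shared: x=-3 y=3 z=6. PCs: A@3 B@3

Answer: x=-3 y=3 z=6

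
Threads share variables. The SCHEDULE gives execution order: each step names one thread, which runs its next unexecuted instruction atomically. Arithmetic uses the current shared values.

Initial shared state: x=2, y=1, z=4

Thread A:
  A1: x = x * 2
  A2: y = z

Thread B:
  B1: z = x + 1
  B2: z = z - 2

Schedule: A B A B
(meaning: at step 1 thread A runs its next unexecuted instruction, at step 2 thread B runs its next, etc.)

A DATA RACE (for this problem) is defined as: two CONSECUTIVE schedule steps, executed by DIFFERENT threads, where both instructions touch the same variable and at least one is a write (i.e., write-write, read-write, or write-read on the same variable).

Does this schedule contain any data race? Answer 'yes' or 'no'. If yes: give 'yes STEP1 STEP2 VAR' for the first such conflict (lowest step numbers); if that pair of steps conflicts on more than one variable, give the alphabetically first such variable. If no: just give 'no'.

Steps 1,2: A(x = x * 2) vs B(z = x + 1). RACE on x (W-R).
Steps 2,3: B(z = x + 1) vs A(y = z). RACE on z (W-R).
Steps 3,4: A(y = z) vs B(z = z - 2). RACE on z (R-W).
First conflict at steps 1,2.

Answer: yes 1 2 x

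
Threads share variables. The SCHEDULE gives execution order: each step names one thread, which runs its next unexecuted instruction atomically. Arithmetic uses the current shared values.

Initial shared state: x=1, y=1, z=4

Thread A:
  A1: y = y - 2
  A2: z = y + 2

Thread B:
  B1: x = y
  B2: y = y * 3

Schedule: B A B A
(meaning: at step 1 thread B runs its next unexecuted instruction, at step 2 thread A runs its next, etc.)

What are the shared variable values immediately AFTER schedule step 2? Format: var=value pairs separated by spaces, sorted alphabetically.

Step 1: thread B executes B1 (x = y). Shared: x=1 y=1 z=4. PCs: A@0 B@1
Step 2: thread A executes A1 (y = y - 2). Shared: x=1 y=-1 z=4. PCs: A@1 B@1

Answer: x=1 y=-1 z=4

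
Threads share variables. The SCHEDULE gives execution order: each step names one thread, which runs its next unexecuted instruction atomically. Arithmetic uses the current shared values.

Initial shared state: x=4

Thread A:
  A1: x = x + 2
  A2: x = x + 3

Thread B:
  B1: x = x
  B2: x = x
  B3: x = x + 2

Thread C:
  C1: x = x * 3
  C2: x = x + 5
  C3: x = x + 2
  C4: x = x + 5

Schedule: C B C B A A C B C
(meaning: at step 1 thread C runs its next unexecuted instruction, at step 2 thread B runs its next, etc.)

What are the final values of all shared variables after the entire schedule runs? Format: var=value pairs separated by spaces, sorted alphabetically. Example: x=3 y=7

Step 1: thread C executes C1 (x = x * 3). Shared: x=12. PCs: A@0 B@0 C@1
Step 2: thread B executes B1 (x = x). Shared: x=12. PCs: A@0 B@1 C@1
Step 3: thread C executes C2 (x = x + 5). Shared: x=17. PCs: A@0 B@1 C@2
Step 4: thread B executes B2 (x = x). Shared: x=17. PCs: A@0 B@2 C@2
Step 5: thread A executes A1 (x = x + 2). Shared: x=19. PCs: A@1 B@2 C@2
Step 6: thread A executes A2 (x = x + 3). Shared: x=22. PCs: A@2 B@2 C@2
Step 7: thread C executes C3 (x = x + 2). Shared: x=24. PCs: A@2 B@2 C@3
Step 8: thread B executes B3 (x = x + 2). Shared: x=26. PCs: A@2 B@3 C@3
Step 9: thread C executes C4 (x = x + 5). Shared: x=31. PCs: A@2 B@3 C@4

Answer: x=31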